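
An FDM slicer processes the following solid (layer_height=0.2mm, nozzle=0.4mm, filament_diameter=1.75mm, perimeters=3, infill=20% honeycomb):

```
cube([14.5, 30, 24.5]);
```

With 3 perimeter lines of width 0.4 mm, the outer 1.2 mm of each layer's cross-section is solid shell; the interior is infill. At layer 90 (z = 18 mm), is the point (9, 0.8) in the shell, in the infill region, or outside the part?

shell

At z = 18 mm: the cube is present — its section is the full 14.5×30 rectangle. Overall, the cross-section is a single solid region. The nearest boundary edge runs (0.00, 0.00)→(14.50, 0.00); distance from the point to it = 0.80 mm. The point is inside the cross-section, 0.80 mm from the nearest boundary — within the 1.2 mm shell band (3 × 0.4).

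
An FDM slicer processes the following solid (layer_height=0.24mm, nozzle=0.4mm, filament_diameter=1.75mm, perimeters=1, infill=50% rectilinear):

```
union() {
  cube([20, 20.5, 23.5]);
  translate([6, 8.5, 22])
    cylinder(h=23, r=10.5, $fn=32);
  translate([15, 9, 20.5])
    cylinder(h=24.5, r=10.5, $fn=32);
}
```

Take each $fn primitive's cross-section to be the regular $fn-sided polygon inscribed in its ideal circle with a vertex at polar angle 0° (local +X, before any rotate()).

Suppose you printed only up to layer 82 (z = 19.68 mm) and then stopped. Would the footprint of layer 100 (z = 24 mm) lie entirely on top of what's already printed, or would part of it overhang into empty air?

part overhangs

Compare the two slices. At z = 19.68: the cube (footprint 20×20.5) is included at this height (area 410.00 mm²); the cylinder at (6, 8.5) does not reach this height (z outside [22, 45]); the cylinder at (15, 9) is absent (z outside [20.5, 45]); Taking the union: only the 20×20.5 cube is present, so the union is just that shape — area = 410.00 mm². At z = 24: the cube is absent (z outside [0, 23.5]); the cylinder at (6, 8.5): section is a regular 32-gon, circumradius r=10.5 (area = (32/2)·10.500²·sin(360°/32) = 344.14 mm²); the r=10.5 cylinder at (15, 9) gives a regular 32-gon of circumradius 10.5 (constant along its height) (area = (32/2)·10.500²·sin(360°/32) = 344.14 mm²); Combining (union): the regions partially overlap — summed areas 688.28 mm² minus the doubly-counted overlap 161.46 mm² gives 526.81 mm² — area = 526.81 mm². Checking containment: at z = 24 the cross-section extends beyond the z = 19.68 cross-section by about 151.29 mm².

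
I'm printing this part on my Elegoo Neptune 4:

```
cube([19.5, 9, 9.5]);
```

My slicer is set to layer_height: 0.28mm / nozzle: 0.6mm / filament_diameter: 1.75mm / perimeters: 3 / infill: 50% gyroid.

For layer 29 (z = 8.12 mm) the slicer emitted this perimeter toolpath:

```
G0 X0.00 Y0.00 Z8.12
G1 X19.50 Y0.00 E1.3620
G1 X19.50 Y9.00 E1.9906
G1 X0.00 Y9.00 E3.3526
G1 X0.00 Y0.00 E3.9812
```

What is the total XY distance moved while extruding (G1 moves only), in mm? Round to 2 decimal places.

57.00 mm

Sum the Euclidean lengths of each G1 segment: total = 57.00 mm.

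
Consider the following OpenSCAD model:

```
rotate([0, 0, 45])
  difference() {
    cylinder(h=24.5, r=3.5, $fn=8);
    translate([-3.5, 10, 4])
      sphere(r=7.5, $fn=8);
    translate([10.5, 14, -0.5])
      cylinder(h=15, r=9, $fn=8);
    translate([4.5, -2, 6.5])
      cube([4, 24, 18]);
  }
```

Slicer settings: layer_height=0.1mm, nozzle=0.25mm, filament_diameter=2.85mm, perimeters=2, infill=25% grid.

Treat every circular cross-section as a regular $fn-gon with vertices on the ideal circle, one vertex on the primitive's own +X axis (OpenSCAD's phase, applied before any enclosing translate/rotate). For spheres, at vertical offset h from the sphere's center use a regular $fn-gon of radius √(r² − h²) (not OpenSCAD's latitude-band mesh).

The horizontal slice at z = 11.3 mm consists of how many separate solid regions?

At z = 11.3 mm: the cylinder: section is a regular 8-gon, circumradius r=3.5; the r=7.5 sphere at (-3.5, 10) contributes a regular 8-gon of circumradius √(7.5²−7.3²) = 1.720; the cylinder at (10.5, 14): section is a regular 8-gon, circumradius r=9; the cube at (4.5, -2) is present — its section is the full 4×24 rectangle; After the difference (first − rest): starting from the r=3.5 cylinder, the r=7.5 sphere at (-3.5, 10) misses the remaining region (no effect); the r=9 cylinder at (10.5, 14) misses the remaining region (no effect); the 4×24 cube at (4.5, -2) misses the remaining region (no effect) — 1 connected region; (whole slice rotated 45° about Z — lengths, areas and connectivity unchanged). The result has 1 disconnected region.

1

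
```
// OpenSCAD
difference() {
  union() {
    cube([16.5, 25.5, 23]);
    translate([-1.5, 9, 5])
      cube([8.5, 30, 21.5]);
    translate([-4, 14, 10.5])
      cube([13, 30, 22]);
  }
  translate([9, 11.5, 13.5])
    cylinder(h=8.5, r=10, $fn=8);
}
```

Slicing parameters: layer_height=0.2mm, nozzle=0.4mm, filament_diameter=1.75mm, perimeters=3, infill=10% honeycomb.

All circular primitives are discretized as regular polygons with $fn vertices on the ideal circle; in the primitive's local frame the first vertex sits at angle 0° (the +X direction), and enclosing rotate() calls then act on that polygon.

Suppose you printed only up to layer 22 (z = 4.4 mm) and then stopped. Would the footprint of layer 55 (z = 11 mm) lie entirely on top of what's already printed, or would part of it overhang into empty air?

Compare the two slices. At z = 4.4: the cube is present — its section is the full 16.5×25.5 rectangle (area 420.75 mm²); the cube at (-1.5, 9) is absent (z outside [5, 26.5]); the cube at (-4, 14) is absent (z outside [10.5, 32.5]); Taking the union: only the 16.5×25.5 cube is present, so the union is just that shape — area = 420.75 mm²; the cylinder at (9, 11.5) does not reach this height (z outside [13.5, 22]); After the difference (first − rest): none of the subtracted shapes is present at this height, so the result so far is unchanged — area = 420.75 mm². At z = 11: the cube (footprint 16.5×25.5) is included at this height (area 420.75 mm²); the 8.5×30 cube at (-1.5, 9) contributes its full rectangle (area 255.00 mm²); the cube at (-4, 14) (footprint 13×30) is included at this height (area 390.00 mm²); Merging all regions: the regions partially overlap — summed areas 1065.75 mm² minus the doubly-counted overlap 351.00 mm² gives 714.75 mm² — area = 714.75 mm²; the cylinder at (9, 11.5) is not intersected at this z (z outside [13.5, 22]); After the difference (first − rest): none of the subtracted shapes is present at this height, so that combined region is unchanged — area = 714.75 mm². Checking containment: at z = 11 the cross-section extends beyond the z = 4.4 cross-section by about 294.00 mm².

part overhangs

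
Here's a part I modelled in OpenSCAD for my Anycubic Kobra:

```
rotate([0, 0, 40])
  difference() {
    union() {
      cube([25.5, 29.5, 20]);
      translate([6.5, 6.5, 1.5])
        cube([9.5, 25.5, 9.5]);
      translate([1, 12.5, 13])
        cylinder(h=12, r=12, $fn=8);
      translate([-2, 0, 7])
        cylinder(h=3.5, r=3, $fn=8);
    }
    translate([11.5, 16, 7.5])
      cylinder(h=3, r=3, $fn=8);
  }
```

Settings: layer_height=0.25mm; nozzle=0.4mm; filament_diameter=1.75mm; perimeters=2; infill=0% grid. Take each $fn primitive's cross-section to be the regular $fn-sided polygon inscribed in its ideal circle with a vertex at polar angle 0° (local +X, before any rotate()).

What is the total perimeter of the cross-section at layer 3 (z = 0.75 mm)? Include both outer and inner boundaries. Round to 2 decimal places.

110.00 mm

At z = 0.75 mm: the 25.5×29.5 cube contributes its full rectangle (perimeter 110.00 mm); the cube at (6.5, 6.5) is not intersected at this z (z outside [1.5, 11]); the cylinder at (1, 12.5) is not intersected at this z (z outside [13, 25]); the cylinder at (-2, 0) is absent (z outside [7, 10.5]); Merging all regions: only the 25.5×29.5 cube is present, so the union is just that shape — boundary = 110.00 mm; the cylinder at (11.5, 16) is not intersected at this z (z outside [7.5, 10.5]); Taking the first minus the rest: none of the subtracted shapes is present at this height, so the result so far is unchanged — boundary = 110.00 mm; (whole slice rotated 40° about Z — lengths, areas and connectivity unchanged). Overall, the cross-section is a single solid region. Total boundary length (outer) = 110.00 mm.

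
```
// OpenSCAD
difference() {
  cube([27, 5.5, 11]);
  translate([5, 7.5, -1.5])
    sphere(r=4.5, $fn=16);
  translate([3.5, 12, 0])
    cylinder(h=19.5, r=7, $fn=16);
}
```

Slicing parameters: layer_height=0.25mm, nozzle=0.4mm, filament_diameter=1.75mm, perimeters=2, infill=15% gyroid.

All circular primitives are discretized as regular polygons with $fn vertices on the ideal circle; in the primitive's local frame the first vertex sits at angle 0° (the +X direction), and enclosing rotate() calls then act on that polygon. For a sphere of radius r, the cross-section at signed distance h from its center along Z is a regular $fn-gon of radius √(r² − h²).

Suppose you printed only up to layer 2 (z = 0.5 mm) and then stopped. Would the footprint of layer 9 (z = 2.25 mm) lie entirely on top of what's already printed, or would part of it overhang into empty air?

part overhangs

Compare the two slices. At z = 0.5: the cube is present — its section is the full 27×5.5 rectangle (area 148.50 mm²); the r=4.5 sphere at (5, 7.5) slices to a regular 16-gon of circumradius 4.031 (√(r²−h²) with h=2 from center) (area = (16/2)·4.031²·sin(360°/16) = 49.75 mm²); the r=7 cylinder at (3.5, 12) gives a regular 16-gon of circumradius 7 (constant along its height) (area = (16/2)·7.000²·sin(360°/16) = 150.01 mm²); Taking the first minus the rest: starting from the 27×5.5 cube (148.50 mm²), the r=4.5 sphere at (5, 7.5) partially overlaps it — only the 9.64 mm² overlap (of its 49.75 mm²) is removed, clipping the outline; the r=7 cylinder at (3.5, 12) partially overlaps it — only the 0.04 mm² overlap (of its 150.01 mm²) is removed, clipping the outline — area = 138.82 mm². At z = 2.25: the 27×5.5 cube contributes its full rectangle (area 148.50 mm²); the r=4.5 sphere at (5, 7.5) slices to a regular 16-gon of circumradius 2.487 (√(r²−h²) with h=3.75 from center) (area = (16/2)·2.487²·sin(360°/16) = 18.94 mm²); the r=7 cylinder at (3.5, 12) contributes a regular 16-gon of circumradius 7 (area = (16/2)·7.000²·sin(360°/16) = 150.01 mm²); After the difference (first − rest): starting from the 27×5.5 cube (148.50 mm²), the r=4.5 sphere at (5, 7.5) partially overlaps it — only the 0.88 mm² overlap (of its 18.94 mm²) is removed, clipping the outline; the r=7 cylinder at (3.5, 12) partially overlaps it — only the 0.82 mm² overlap (of its 150.01 mm²) is removed, clipping the outline — area = 146.80 mm². Checking containment: at z = 2.25 the cross-section extends beyond the z = 0.5 cross-section by about 7.99 mm².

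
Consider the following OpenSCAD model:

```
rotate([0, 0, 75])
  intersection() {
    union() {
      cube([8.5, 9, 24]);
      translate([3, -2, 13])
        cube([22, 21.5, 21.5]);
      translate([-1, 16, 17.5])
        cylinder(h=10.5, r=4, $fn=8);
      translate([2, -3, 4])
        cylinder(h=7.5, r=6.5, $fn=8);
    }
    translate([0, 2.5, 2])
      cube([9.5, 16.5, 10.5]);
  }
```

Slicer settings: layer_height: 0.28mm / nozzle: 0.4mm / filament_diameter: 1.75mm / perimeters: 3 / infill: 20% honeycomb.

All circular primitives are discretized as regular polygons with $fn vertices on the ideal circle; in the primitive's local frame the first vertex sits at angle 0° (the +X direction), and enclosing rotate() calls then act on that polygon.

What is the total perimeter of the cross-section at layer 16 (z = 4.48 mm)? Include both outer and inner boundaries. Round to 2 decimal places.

At z = 4.48 mm: the cube is present — its section is the full 8.5×9 rectangle (perimeter 35.00 mm); the cube at (3, -2) is not intersected at this z (z outside [13, 34.5]); the cylinder at (-1, 16) does not reach this height (z outside [17.5, 28]); the r=6.5 cylinder at (2, -3) contributes a regular 8-gon of circumradius 6.5 (perimeter = 2·8·6.500·sin(180°/8) = 39.80 mm); Taking the union: the regions partially overlap (shared area 18.41 mm²), so the edge portions inside another operand are dropped and the merged outline is re-measured after clipping — boundary = 56.00 mm; the cube at (0, 2.5) is present — its section is the full 9.5×16.5 rectangle (perimeter 52.00 mm); Keeping only the common overlap: the 9.5×16.5 cube at (0, 2.5) partially overlaps that combined region; clipping to the common part keeps 55.25 mm² — boundary = 30.00 mm; (whole slice rotated 75° about Z — lengths, areas and connectivity unchanged). Overall, the cross-section is a single solid region. Total boundary length (outer) = 30.00 mm.

30.00 mm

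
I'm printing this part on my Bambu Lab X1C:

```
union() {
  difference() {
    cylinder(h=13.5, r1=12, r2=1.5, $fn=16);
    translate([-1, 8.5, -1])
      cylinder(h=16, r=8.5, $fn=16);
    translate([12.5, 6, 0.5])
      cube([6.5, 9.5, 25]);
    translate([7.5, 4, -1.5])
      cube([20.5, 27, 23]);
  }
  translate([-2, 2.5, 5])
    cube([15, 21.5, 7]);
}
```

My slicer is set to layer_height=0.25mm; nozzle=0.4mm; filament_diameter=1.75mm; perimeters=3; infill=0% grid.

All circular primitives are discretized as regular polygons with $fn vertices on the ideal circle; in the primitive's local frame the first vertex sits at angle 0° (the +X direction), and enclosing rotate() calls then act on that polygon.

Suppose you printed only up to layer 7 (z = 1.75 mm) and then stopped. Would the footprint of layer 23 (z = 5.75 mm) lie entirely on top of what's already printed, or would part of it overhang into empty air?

Compare the two slices. At z = 1.75: the cone (r1=12→r2=1.5) has section circumradius 10.639 here — a regular 16-gon (area = (16/2)·10.639²·sin(360°/16) = 346.52 mm²); the cylinder at (-1, 8.5): section is a regular 16-gon, circumradius r=8.5 (area = (16/2)·8.500²·sin(360°/16) = 221.19 mm²); the 6.5×9.5 cube at (12.5, 6) contributes its full rectangle (area 61.75 mm²); the cube at (7.5, 4) is present — its section is the full 20.5×27 rectangle (area 553.50 mm²); Taking the first minus the rest: starting from the cone (346.52 mm²), the r=8.5 cylinder at (-1, 8.5) partially overlaps it — only the 122.36 mm² overlap (of its 221.19 mm²) is removed, clipping the outline; the 6.5×9.5 cube at (12.5, 6) misses the remaining region (no effect); the 20.5×27 cube at (7.5, 4) partially overlaps it — only the 4.23 mm² overlap (of its 553.50 mm²) is removed, clipping the outline — area = 219.93 mm²; the cube at (-2, 2.5) is not intersected at this z (z outside [5, 12]); Combining (union): only the result so far is present, so the union is just that shape — area = 219.93 mm². At z = 5.75: the cone (r1=12→r2=1.5) has section circumradius 7.528 here — a regular 16-gon (area = (16/2)·7.528²·sin(360°/16) = 173.49 mm²); the r=8.5 cylinder at (-1, 8.5) gives a regular 16-gon of circumradius 8.5 (constant along its height) (area = (16/2)·8.500²·sin(360°/16) = 221.19 mm²); the 6.5×9.5 cube at (12.5, 6) contributes its full rectangle (area 61.75 mm²); the 20.5×27 cube at (7.5, 4) contributes its full rectangle (area 553.50 mm²); After the difference (first − rest): starting from the cone (173.49 mm²), the r=8.5 cylinder at (-1, 8.5) partially overlaps it — only the 67.88 mm² overlap (of its 221.19 mm²) is removed, clipping the outline; the 6.5×9.5 cube at (12.5, 6) misses the remaining region (no effect); the 20.5×27 cube at (7.5, 4) misses the remaining region (no effect) — area = 105.60 mm²; the cube at (-2, 2.5) (footprint 15×21.5) is included at this height (area 322.50 mm²); Taking the union: the regions partially overlap — summed areas 428.10 mm² minus the doubly-counted overlap 1.76 mm² gives 426.34 mm² — area = 426.34 mm². Checking containment: at z = 5.75 the cross-section extends beyond the z = 1.75 cross-section by about 313.49 mm².

part overhangs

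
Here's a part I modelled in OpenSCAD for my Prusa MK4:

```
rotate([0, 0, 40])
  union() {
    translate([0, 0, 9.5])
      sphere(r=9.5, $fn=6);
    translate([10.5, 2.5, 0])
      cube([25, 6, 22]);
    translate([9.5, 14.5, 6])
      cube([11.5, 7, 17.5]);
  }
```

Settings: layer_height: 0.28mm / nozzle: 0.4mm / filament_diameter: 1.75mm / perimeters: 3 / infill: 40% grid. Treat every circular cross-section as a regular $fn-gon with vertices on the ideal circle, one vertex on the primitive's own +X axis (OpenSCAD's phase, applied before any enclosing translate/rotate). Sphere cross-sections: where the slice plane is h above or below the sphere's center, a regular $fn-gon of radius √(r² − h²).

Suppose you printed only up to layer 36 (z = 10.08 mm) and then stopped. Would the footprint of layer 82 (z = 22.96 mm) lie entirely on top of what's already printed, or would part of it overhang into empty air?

entirely on top

Compare the two slices. At z = 10.08: the sphere: section is a regular 6-gon, circumradius = √(r²−h²) = √(9.5²−0.58²) = 9.482 (area = (6/2)·9.482²·sin(360°/6) = 233.60 mm²); the 25×6 cube at (10.5, 2.5) contributes its full rectangle (area 150.00 mm²); the cube at (9.5, 14.5) (footprint 11.5×7) is included at this height (area 80.50 mm²); Merging all regions: the 3 present regions are separate (no shared area or edge), so areas and boundary lengths simply add and each stays a separate island — area = 464.10 mm²; (rotated 40° about Z; rotation is an isometry so areas/perimeters/island counts are preserved). At z = 22.96: the sphere is not intersected at this z (|z−center|=13.460 > r=9.5); the cube at (10.5, 2.5) is not intersected at this z (z outside [0, 22]); the cube at (9.5, 14.5) is present — its section is the full 11.5×7 rectangle (area 80.50 mm²); Combining (union): only the 11.5×7 cube at (9.5, 14.5) is present, so the union is just that shape — area = 80.50 mm²; (whole slice rotated 40° about Z — lengths, areas and connectivity unchanged). Checking containment: the cross-section at z = 22.96 is a subset of the cross-section at z = 10.08.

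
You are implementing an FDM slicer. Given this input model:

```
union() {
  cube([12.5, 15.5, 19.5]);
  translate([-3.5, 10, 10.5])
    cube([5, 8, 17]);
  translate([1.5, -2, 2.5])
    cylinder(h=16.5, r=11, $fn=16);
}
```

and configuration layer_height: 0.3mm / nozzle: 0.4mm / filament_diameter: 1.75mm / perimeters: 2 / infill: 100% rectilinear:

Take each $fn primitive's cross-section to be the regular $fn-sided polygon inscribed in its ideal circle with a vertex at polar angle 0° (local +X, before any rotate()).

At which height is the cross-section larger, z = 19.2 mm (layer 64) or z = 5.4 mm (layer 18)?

layer 18 (z = 5.4 mm)

Layer 64 (z = 19.2): the 12.5×15.5 cube contributes its full rectangle (area 193.75 mm²); the 5×8 cube at (-3.5, 10) contributes its full rectangle (area 40.00 mm²); the cylinder at (1.5, -2) is not intersected at this z (z outside [2.5, 19]); Taking the union: the regions partially overlap — summed areas 233.75 mm² minus the doubly-counted overlap 8.25 mm² gives 225.50 mm² — area = 225.50 mm². So its area = 225.50 mm². Layer 18 (z = 5.4): the 12.5×15.5 cube contributes its full rectangle (area 193.75 mm²); the cube at (-3.5, 10) is not intersected at this z (z outside [10.5, 27.5]); the cylinder at (1.5, -2): section is a regular 16-gon, circumradius r=11 (area = (16/2)·11.000²·sin(360°/16) = 370.44 mm²); Merging all regions: the regions partially overlap — summed areas 564.19 mm² minus the doubly-counted overlap 84.28 mm² gives 479.90 mm² — area = 479.90 mm². So its area = 479.90 mm². Layer 18 is larger (479.90 vs 225.50 mm²).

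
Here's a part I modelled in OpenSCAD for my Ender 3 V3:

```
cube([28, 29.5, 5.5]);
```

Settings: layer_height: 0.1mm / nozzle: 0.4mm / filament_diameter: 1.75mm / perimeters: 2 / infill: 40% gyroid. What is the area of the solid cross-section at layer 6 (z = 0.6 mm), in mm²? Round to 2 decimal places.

826.00 mm²

At z = 0.6 mm: the cube is present — its section is the full 28×29.5 rectangle (area 826.00 mm²). Overall, the cross-section is a single solid region. Net area = 826.00 mm².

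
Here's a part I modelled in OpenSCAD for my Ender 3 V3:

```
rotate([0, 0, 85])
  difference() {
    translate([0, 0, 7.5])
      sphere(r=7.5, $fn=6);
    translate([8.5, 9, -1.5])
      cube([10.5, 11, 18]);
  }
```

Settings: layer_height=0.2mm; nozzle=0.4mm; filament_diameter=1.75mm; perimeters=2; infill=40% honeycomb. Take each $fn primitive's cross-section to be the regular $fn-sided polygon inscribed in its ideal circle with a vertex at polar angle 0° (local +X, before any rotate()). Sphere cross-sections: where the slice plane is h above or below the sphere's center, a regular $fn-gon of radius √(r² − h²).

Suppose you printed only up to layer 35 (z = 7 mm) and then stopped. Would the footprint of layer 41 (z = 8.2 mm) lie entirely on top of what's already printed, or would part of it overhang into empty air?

Compare the two slices. At z = 7: the sphere: section is a regular 6-gon, circumradius = √(r²−h²) = √(7.5²−0.5²) = 7.483 (area = (6/2)·7.483²·sin(360°/6) = 145.49 mm²); the 10.5×11 cube at (8.5, 9) contributes its full rectangle (area 115.50 mm²); After the difference (first − rest): starting from the r=7.5 sphere (145.49 mm²), the 10.5×11 cube at (8.5, 9) misses the remaining region (no effect) — area = 145.49 mm²; (whole slice rotated 85° about Z — lengths, areas and connectivity unchanged). At z = 8.2: the sphere: section is a regular 6-gon, circumradius = √(r²−h²) = √(7.5²−0.7²) = 7.467 (area = (6/2)·7.467²·sin(360°/6) = 144.87 mm²); the 10.5×11 cube at (8.5, 9) contributes its full rectangle (area 115.50 mm²); After the difference (first − rest): starting from the r=7.5 sphere (144.87 mm²), the 10.5×11 cube at (8.5, 9) misses the remaining region (no effect) — area = 144.87 mm²; (whole slice rotated 85° about Z — lengths, areas and connectivity unchanged). Checking containment: the cross-section at z = 8.2 is a subset of the cross-section at z = 7.

entirely on top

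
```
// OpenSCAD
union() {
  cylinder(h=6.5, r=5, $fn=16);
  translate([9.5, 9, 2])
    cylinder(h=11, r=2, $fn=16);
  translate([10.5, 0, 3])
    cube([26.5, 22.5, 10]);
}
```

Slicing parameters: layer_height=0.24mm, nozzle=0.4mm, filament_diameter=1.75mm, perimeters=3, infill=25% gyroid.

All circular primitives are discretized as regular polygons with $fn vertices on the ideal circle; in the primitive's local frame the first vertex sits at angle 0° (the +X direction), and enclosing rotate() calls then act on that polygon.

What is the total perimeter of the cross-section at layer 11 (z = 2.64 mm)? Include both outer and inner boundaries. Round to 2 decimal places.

43.70 mm

At z = 2.64 mm: the r=5 cylinder contributes a regular 16-gon of circumradius 5 (perimeter = 2·16·5.000·sin(180°/16) = 31.21 mm); the cylinder at (9.5, 9): section is a regular 16-gon, circumradius r=2 (perimeter = 2·16·2.000·sin(180°/16) = 12.49 mm); the cube at (10.5, 0) is not intersected at this z (z outside [3, 13]); Combining (union): the 2 present regions are separate (no shared area or edge), so areas and boundary lengths simply add and each stays a separate island — boundary = 43.70 mm. Overall, the cross-section has 2 separate islands. Total boundary length (outer) = 43.70 mm.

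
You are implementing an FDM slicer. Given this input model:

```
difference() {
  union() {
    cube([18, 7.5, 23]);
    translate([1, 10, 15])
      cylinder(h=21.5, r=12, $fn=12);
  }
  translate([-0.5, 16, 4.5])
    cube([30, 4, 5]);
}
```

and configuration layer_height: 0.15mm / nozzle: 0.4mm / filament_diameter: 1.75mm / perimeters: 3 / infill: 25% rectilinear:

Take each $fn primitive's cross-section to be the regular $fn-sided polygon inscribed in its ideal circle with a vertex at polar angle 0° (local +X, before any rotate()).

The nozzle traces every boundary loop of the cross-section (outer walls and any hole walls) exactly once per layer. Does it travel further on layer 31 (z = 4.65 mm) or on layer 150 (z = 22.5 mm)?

Layer 31 (z = 4.65): the cube (footprint 18×7.5) is included at this height (perimeter 51.00 mm); the cylinder at (1, 10) is absent (z outside [15, 36.5]); Taking the union: only the 18×7.5 cube is present, so the union is just that shape — boundary = 51.00 mm; the cube at (-0.5, 16) is present — its section is the full 30×4 rectangle (perimeter 68.00 mm); After the difference (first − rest): starting from the result so far, the 30×4 cube at (-0.5, 16) misses the remaining region (no effect) — boundary = 51.00 mm. So its perimeter = 51.00 mm. Layer 150 (z = 22.5): the cube is present — its section is the full 18×7.5 rectangle (perimeter 51.00 mm); the r=12 cylinder at (1, 10) gives a regular 12-gon of circumradius 12 (constant along its height) (perimeter = 2·12·12.000·sin(180°/12) = 74.54 mm); Combining (union): the regions partially overlap (shared area 79.08 mm²), so the edge portions inside another operand are dropped and the merged outline is re-measured after clipping — boundary = 89.04 mm; the cube at (-0.5, 16) does not reach this height (z outside [4.5, 9.5]); Subtracting the remaining from the first: none of the subtracted shapes is present at this height, so the result so far is unchanged — boundary = 89.04 mm. So its perimeter = 89.04 mm. Layer 150 is larger (89.04 vs 51.00 mm).

layer 150 (z = 22.5 mm)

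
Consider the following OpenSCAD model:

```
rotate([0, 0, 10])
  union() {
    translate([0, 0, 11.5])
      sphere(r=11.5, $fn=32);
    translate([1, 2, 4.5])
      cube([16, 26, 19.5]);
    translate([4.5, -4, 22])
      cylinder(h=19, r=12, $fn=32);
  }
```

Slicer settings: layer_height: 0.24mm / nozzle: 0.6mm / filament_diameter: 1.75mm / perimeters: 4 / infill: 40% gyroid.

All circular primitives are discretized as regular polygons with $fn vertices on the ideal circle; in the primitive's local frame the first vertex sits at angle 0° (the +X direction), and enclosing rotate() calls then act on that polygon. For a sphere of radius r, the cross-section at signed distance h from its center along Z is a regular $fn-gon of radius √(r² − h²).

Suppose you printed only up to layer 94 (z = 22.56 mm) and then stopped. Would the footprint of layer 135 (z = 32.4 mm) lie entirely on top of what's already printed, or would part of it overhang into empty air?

entirely on top

Compare the two slices. At z = 22.56: the r=11.5 sphere contributes a regular 32-gon of circumradius √(11.5²−11.06²) = 3.151 (area = (32/2)·3.151²·sin(360°/32) = 30.98 mm²); the 16×26 cube at (1, 2) contributes its full rectangle (area 416.00 mm²); the cylinder at (4.5, -4): section is a regular 32-gon, circumradius r=12 (area = (32/2)·12.000²·sin(360°/32) = 449.49 mm²); Merging all regions: the regions partially overlap — summed areas 896.47 mm² minus the doubly-counted overlap 94.99 mm² gives 801.48 mm² — area = 801.48 mm²; (rotated 10° about Z; rotation is an isometry so areas/perimeters/island counts are preserved). At z = 32.4: the sphere is absent (|z−center|=20.900 > r=11.5); the cube at (1, 2) does not reach this height (z outside [4.5, 24]); the cylinder at (4.5, -4): section is a regular 32-gon, circumradius r=12 (area = (32/2)·12.000²·sin(360°/32) = 449.49 mm²); Merging all regions: only the r=12 cylinder at (4.5, -4) is present, so the union is just that shape — area = 449.49 mm²; (whole slice rotated 10° about Z — lengths, areas and connectivity unchanged). Checking containment: the cross-section at z = 32.4 is a subset of the cross-section at z = 22.56.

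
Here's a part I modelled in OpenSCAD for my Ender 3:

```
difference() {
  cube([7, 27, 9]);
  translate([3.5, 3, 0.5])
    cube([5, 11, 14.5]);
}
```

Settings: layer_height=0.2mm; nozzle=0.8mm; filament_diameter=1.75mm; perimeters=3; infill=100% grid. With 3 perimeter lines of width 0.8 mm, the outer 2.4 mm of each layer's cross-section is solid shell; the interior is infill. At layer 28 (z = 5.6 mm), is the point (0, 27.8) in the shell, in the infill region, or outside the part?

outside

At z = 5.6 mm: the 7×27 cube contributes its full rectangle; the cube at (3.5, 3) is present — its section is the full 5×11 rectangle; Subtracting the remaining from the first: starting from the 7×27 cube, the 5×11 cube at (3.5, 3) partially overlaps it — only the 38.50 mm² overlap (of its 55.00 mm²) is removed, clipping the outline — 1 connected region. Overall, the cross-section is a single solid region. The nearest boundary edge runs (0.00, 0.00)→(0.00, 27.00); distance from the point to it = 0.80 mm. The point is not inside any of the regions above, so it lies outside the cross-section (0.80 mm from the nearest boundary).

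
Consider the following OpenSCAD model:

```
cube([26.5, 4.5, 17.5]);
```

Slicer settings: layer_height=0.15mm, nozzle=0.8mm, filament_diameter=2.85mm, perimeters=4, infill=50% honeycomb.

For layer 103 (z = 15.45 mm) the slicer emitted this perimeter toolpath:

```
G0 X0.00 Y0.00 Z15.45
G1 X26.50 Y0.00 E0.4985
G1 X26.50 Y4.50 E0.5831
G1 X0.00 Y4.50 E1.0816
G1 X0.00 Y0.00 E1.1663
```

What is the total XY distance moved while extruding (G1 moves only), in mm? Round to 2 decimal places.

Sum the Euclidean lengths of each G1 segment: total = 62.00 mm.

62.00 mm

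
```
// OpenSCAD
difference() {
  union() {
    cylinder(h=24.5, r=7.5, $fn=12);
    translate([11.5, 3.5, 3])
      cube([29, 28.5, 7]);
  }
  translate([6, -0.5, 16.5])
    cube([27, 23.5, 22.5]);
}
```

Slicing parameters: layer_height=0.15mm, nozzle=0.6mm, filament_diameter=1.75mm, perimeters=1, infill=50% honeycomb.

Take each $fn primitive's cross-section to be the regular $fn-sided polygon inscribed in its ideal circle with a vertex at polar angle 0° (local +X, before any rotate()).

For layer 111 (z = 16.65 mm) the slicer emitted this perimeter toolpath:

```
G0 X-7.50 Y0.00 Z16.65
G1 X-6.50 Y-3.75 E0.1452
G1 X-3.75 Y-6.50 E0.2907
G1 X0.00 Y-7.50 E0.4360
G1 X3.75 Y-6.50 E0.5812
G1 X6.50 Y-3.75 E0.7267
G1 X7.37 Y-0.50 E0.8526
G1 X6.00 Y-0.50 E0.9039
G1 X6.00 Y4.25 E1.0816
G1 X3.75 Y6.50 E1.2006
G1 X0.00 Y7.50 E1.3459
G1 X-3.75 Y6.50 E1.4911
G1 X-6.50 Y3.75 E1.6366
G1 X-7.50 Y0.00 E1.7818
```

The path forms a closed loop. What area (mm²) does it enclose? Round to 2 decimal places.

164.29 mm²

Apply the shoelace formula to the sequence of (X, Y) vertices; enclosed area = 164.29 mm².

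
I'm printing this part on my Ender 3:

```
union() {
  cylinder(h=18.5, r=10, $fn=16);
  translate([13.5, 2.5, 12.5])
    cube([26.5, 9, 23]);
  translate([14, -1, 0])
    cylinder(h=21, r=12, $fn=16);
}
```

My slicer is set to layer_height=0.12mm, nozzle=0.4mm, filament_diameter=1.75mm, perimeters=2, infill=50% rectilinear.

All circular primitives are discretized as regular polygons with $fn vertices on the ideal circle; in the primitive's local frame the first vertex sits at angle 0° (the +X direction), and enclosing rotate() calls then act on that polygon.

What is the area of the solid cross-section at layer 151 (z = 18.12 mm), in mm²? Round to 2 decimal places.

At z = 18.12 mm: the r=10 cylinder gives a regular 16-gon of circumradius 10 (constant along its height) (area = (16/2)·10.000²·sin(360°/16) = 306.15 mm²); the 26.5×9 cube at (13.5, 2.5) contributes its full rectangle (area 238.50 mm²); the cylinder at (14, -1): section is a regular 16-gon, circumradius r=12 (area = (16/2)·12.000²·sin(360°/16) = 440.85 mm²); Taking the union: the regions partially overlap — summed areas 985.50 mm² minus the doubly-counted overlap 161.45 mm² gives 824.05 mm² — area = 824.05 mm². Overall, the cross-section is a single solid region. Net area = 824.05 mm².

824.05 mm²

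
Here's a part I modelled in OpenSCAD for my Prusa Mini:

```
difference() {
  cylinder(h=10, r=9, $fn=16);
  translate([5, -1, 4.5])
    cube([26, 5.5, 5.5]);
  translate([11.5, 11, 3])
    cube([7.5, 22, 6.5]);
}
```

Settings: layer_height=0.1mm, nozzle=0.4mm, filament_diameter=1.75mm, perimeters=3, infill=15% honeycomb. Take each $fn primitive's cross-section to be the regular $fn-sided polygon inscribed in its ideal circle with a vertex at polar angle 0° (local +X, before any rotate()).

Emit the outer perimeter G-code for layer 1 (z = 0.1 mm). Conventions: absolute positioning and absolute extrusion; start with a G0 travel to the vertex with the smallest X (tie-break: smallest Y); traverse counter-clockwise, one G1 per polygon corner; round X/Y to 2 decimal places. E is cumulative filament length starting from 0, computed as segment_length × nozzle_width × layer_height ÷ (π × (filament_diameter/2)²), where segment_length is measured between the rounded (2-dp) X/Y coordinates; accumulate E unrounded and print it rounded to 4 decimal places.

G0 X-9.00 Y0.00 Z0.10
G1 X-8.31 Y-3.44 E0.0583
G1 X-6.36 Y-6.36 E0.1167
G1 X-3.44 Y-8.31 E0.1751
G1 X0.00 Y-9.00 E0.2335
G1 X3.44 Y-8.31 E0.2918
G1 X6.36 Y-6.36 E0.3502
G1 X8.31 Y-3.44 E0.4086
G1 X9.00 Y0.00 E0.4670
G1 X8.31 Y3.44 E0.5253
G1 X6.36 Y6.36 E0.5837
G1 X3.44 Y8.31 E0.6421
G1 X0.00 Y9.00 E0.7004
G1 X-3.44 Y8.31 E0.7588
G1 X-6.36 Y6.36 E0.8172
G1 X-8.31 Y3.44 E0.8756
G1 X-9.00 Y0.00 E0.9339

At z = 0.1 mm: the r=9 cylinder gives a regular 16-gon of circumradius 9 (constant along its height); the cube at (5, -1) does not reach this height (z outside [4.5, 10]); the cube at (11.5, 11) is absent (z outside [3, 9.5]); Subtracting the remaining from the first: none of the subtracted shapes is present at this height, so the r=9 cylinder is unchanged — 1 connected region. The outline is a single polygon with 16 vertices. Extrusion per mm of travel: 0.4 × 0.1 / (π × 0.875²) = 0.016630. Accumulating E over each segment gives final E = 0.9339.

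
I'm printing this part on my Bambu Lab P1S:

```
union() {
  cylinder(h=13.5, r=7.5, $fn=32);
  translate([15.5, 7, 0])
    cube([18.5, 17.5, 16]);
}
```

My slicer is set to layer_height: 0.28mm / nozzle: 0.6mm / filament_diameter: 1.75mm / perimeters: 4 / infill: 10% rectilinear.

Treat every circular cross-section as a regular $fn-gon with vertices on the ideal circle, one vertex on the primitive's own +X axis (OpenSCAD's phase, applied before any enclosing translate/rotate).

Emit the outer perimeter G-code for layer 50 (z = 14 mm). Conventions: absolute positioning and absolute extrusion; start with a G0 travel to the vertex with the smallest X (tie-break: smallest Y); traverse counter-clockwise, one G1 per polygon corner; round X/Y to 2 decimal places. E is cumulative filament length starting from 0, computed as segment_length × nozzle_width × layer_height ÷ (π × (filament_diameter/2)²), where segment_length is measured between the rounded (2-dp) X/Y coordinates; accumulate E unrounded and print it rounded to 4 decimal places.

G0 X15.50 Y7.00 Z14.00
G1 X34.00 Y7.00 E1.2922
G1 X34.00 Y24.50 E2.5145
G1 X15.50 Y24.50 E3.8066
G1 X15.50 Y7.00 E5.0289

At z = 14 mm: the cylinder is absent (z outside [0, 13.5]); the 18.5×17.5 cube at (15.5, 7) contributes its full rectangle; Merging all regions: only the 18.5×17.5 cube at (15.5, 7) is present, so the union is just that shape — 1 connected region. The outline is a single polygon with 4 vertices. Extrusion per mm of travel: 0.6 × 0.28 / (π × 0.875²) = 0.069846. Accumulating E over each segment gives final E = 5.0289.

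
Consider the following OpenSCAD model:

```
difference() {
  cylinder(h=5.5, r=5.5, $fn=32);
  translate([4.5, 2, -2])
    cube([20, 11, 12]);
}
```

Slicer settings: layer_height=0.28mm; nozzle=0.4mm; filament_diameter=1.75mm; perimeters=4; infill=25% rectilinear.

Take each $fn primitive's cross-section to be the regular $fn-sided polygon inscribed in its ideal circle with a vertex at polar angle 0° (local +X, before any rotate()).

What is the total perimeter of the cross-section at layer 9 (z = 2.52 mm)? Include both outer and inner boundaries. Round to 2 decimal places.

At z = 2.52 mm: the r=5.5 cylinder contributes a regular 32-gon of circumradius 5.5 (perimeter = 2·32·5.500·sin(180°/32) = 34.50 mm); the cube at (4.5, 2) (footprint 20×11) is included at this height (perimeter 62.00 mm); Taking the first minus the rest: starting from the r=5.5 cylinder, the 20×11 cube at (4.5, 2) partially overlaps it — only the 0.38 mm² overlap (of its 220.00 mm²) is removed, clipping the outline — boundary = 34.96 mm. Overall, the cross-section is a single solid region. Total boundary length (outer) = 34.96 mm.

34.96 mm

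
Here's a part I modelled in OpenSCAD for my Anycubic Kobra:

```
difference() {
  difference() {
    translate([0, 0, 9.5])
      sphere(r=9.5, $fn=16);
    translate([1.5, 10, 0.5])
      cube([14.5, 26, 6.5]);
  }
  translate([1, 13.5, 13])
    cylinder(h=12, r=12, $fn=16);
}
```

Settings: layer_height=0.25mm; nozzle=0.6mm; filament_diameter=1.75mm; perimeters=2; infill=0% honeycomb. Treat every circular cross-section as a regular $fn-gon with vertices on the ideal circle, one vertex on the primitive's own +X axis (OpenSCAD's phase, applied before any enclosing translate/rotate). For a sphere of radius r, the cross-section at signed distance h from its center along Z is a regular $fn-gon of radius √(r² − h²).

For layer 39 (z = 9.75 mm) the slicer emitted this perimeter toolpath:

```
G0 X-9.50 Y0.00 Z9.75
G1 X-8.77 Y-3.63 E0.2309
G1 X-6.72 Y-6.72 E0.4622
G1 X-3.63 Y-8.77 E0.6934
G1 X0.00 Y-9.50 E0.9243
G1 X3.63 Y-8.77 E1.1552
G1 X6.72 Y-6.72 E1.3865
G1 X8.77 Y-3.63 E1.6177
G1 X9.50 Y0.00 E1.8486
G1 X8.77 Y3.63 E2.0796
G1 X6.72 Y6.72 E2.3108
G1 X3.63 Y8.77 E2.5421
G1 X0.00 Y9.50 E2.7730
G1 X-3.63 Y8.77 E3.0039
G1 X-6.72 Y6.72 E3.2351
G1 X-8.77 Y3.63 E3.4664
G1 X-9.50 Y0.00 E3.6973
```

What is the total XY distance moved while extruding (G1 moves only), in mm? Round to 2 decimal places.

59.29 mm

Sum the Euclidean lengths of each G1 segment: total = 59.29 mm.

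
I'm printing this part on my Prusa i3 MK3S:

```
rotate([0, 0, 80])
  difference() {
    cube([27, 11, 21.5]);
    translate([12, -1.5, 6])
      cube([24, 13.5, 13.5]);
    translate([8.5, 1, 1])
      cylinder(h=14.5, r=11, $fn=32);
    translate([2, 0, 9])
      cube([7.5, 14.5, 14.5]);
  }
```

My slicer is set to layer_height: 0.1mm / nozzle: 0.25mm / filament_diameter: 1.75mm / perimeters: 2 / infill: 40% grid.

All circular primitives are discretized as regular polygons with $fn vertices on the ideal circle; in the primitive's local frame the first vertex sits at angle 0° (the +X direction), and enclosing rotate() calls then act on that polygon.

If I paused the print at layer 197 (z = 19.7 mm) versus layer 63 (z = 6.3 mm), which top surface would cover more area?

layer 197 (z = 19.7 mm)

Layer 197 (z = 19.7): the cube is present — its section is the full 27×11 rectangle (area 297.00 mm²); the cube at (12, -1.5) is absent (z outside [6, 19.5]); the cylinder at (8.5, 1) does not reach this height (z outside [1, 15.5]); the 7.5×14.5 cube at (2, 0) contributes its full rectangle (area 108.75 mm²); Subtracting the remaining from the first: starting from the 27×11 cube (297.00 mm²), the 7.5×14.5 cube at (2, 0) partially overlaps it — only the 82.50 mm² overlap (of its 108.75 mm²) is removed, clipping the outline — area = 214.50 mm²; (rotated 80° about Z; rotation is an isometry so areas/perimeters/island counts are preserved). So its area = 214.50 mm². Layer 63 (z = 6.3): the cube (footprint 27×11) is included at this height (area 297.00 mm²); the 24×13.5 cube at (12, -1.5) contributes its full rectangle (area 324.00 mm²); the r=11 cylinder at (8.5, 1) gives a regular 32-gon of circumradius 11 (constant along its height) (area = (32/2)·11.000²·sin(360°/32) = 377.69 mm²); the cube at (2, 0) is not intersected at this z (z outside [9, 23.5]); Taking the first minus the rest: starting from the 27×11 cube (297.00 mm²), the 24×13.5 cube at (12, -1.5) partially overlaps it — only the 165.00 mm² overlap (of its 324.00 mm²) is removed, clipping the outline; the r=11 cylinder at (8.5, 1) partially overlaps it — only the 126.83 mm² overlap (of its 377.69 mm²) is removed, clipping the outline — area = 5.17 mm²; (rotated 80° about Z; rotation is an isometry so areas/perimeters/island counts are preserved). So its area = 5.17 mm². Layer 197 is larger (214.50 vs 5.17 mm²).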